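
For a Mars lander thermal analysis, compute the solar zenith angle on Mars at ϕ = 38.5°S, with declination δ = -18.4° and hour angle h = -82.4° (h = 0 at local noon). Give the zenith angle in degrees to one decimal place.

θ_z = 72.9°

cos θ_z = sin ϕ sin δ + cos ϕ cos δ cos h = 0.196496 + 0.098213 = 0.294709.
θ_z = arccos(0.294709) = 72.9°.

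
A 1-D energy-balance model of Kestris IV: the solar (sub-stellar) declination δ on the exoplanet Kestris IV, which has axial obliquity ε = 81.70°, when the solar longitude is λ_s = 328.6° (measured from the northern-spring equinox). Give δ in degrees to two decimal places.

δ = -31.03°

sin δ = sin ε · sin λ_s = sin 81.70° × sin 328.6° = -0.515552.
δ = arcsin(-0.515552) = -31.03°.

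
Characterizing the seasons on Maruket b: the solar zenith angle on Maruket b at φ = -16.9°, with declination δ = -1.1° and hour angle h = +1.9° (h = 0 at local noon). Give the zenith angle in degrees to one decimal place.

cos θ_z = sin φ sin δ + cos φ cos δ cos h = 0.005581 + 0.956111 = 0.961692.
θ_z = arccos(0.961692) = 15.9°.

θ_z = 15.9°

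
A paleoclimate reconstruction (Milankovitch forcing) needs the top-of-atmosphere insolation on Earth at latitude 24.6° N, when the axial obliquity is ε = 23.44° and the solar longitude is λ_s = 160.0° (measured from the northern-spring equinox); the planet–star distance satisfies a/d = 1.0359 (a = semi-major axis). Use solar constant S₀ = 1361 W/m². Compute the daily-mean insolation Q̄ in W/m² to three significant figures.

Q̄ ≈ 461 W/m²

Solar declination: sin δ = sin ε · sin λ_s = sin 23.44° × sin 160.0° = 0.13605, so δ = +7.819°.
cos H₀ = −tan(+24.6°) tan(+7.819°) = -0.0629, H₀ = 1.6337 rad.
Bracket: H₀ sin φ sin δ + cos φ cos δ sin H₀ = 1.6337×0.41628×0.13605 + 0.90924×0.99070×0.99802 = 0.092524 + 0.899001 = 0.991525.
Inverse-square distance factor (a/d)² = 1.0359² = 1.073089.
Q̄ = (S₀/π) × 1.073089 × [bracket] = (1361/π) × 1.073089 × 0.991525 = 460.9 W/m².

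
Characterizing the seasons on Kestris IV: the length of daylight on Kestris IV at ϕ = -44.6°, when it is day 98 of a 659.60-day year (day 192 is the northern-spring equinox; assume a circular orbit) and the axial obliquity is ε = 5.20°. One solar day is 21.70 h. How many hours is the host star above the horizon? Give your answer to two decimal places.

11.33 h

Solar longitude: L_s = 360° × (98 − 192)/659.60 = -51.304°, i.e. -51.304° + 360° = 308.696°.
sin δ = sin 5.20° × sin 308.696° = -0.07074, so δ = -4.056°.
cos h₀ = −tan ϕ · tan δ = −tan(-44.6°) × tan(-4.056°) = -0.0699, so h₀ = 1.6408 rad = 94.01°.
Daylight = 2h₀/(2π) × 21.70 h = (1.6408/π) × 21.70 = 11.33 h.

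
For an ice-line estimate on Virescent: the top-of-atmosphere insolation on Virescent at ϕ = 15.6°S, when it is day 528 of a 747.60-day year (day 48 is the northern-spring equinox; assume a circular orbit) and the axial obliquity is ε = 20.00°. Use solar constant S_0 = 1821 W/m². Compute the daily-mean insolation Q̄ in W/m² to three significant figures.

Solar longitude: L_s = 360° × (528 − 48)/747.60 = 231.140°.
sin δ = sin 20.00° × sin 231.140° = -0.26632, so δ = -15.446°.
cos h₀ = −tan(-15.6°) tan(-15.446°) = -0.0771, h₀ = 1.6480 rad.
Bracket: h₀ sin ϕ sin δ + cos ϕ cos δ sin h₀ = 1.6480×-0.26892×-0.26632 + 0.96316×0.96388×0.99702 = 0.118028 + 0.925604 = 1.043632.
Q̄ = (S_0/π) × [bracket] = (1821/π) × 1.043632 = 604.9 W/m².

Q̄ ≈ 605 W/m²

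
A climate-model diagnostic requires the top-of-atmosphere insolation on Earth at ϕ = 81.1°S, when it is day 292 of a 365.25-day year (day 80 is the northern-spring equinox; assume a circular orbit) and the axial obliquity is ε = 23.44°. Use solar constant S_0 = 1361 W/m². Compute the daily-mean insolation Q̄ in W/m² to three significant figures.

Solar longitude: L_s = 360° × (292 − 80)/365.25 = 208.953°.
sin δ = sin 23.44° × sin 208.953° = -0.19256, so δ = -11.103°.
cos h₀ = −tan(-81.1°) tan(-11.103°) = -1.2531 ≤ −1 ⇒ polar day, h₀ = π.
Bracket: h₀ sin ϕ sin δ + cos ϕ cos δ sin h₀ = 3.1416×-0.98796×-0.19256 + 0.15471×0.98128×0.00000 = 0.597663 + 0.000000 = 0.597663.
Q̄ = (S_0/π) × [bracket] = (1361/π) × 0.597663 = 258.9 W/m².

Q̄ ≈ 259 W/m²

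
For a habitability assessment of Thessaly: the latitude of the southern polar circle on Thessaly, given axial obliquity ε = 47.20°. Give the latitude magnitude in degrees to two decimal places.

The polar circle is the lowest latitude that experiences at least one full rotation of continuous darkness at the northern-summer solstice; it lies at |φ| = 90° − ε = 90° − 47.20° = 42.80°.

42.80°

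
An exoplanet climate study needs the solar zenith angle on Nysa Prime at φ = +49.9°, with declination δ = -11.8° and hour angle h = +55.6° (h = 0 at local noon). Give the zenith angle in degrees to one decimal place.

cos θ_z = sin φ sin δ + cos φ cos δ cos h = -0.156423 + 0.356218 = 0.199795.
θ_z = arccos(0.199795) = 78.5°.

θ_z = 78.5°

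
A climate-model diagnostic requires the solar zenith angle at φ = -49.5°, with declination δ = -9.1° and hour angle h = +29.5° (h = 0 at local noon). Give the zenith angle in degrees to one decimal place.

cos θ_z = sin φ sin δ + cos φ cos δ cos h = 0.120264 + 0.558136 = 0.678400.
θ_z = arccos(0.678400) = 47.3°.

θ_z = 47.3°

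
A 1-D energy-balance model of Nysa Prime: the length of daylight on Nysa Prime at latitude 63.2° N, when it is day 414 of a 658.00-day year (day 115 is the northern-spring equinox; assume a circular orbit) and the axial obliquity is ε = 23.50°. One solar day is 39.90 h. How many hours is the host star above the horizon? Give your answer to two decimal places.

22.83 h

Solar longitude: λ_s = 360° × (414 − 115)/658.00 = 163.587°.
sin δ = sin 23.50° × sin 163.587° = 0.11267, so δ = +6.469°.
cos H₀ = −tan φ · tan δ = −tan(+63.2°) × tan(+6.469°) = -0.2245, so H₀ = 1.7972 rad = 102.97°.
Daylight = 2H₀/(2π) × 39.90 h = (1.7972/π) × 39.90 = 22.83 h.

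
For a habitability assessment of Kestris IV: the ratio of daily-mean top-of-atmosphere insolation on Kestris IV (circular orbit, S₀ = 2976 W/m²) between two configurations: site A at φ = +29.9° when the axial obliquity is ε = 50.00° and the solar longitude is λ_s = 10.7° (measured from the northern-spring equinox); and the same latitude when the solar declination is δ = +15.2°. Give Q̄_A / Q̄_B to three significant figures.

Q̄_A / Q̄_B ≈ 0.924

— Configuration A (φ=+29.9°):
Solar declination: sin δ = sin ε · sin λ_s = sin 50.00° × sin 10.7° = 0.14223, so δ = +8.177°.
cos H₀ = −tan(+29.9°) tan(+8.177°) = -0.0826, H₀ = 1.6535 rad.
Bracket: H₀ sin φ sin δ + cos φ cos δ sin H₀ = 1.6535×0.49849×0.14223 + 0.86690×0.98983×0.99658 = 0.117234 + 0.855149 = 0.972383.
Q̄ = (S₀/π) × [bracket] = (2976/π) × 0.972383 = 921.13 W/m².
— Configuration B (φ=+29.9°):
cos H₀ = −tan(+29.9°) tan(+15.200°) = -0.1562, H₀ = 1.7277 rad.
Bracket: H₀ sin φ sin δ + cos φ cos δ sin H₀ = 1.7277×0.49849×0.26219 + 0.86690×0.96502×0.98772 = 0.225809 + 0.826303 = 1.052112.
Q̄ = (S₀/π) × [bracket] = (2976/π) × 1.052112 = 996.66 W/m².
Ratio Q̄_A / Q̄_B = 921.13 / 996.66 = 0.9242.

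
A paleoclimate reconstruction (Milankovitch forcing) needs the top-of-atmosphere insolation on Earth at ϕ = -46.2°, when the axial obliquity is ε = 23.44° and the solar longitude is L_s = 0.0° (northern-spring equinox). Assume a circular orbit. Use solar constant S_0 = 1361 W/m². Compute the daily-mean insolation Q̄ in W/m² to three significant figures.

Solar declination: sin δ = sin ε · sin L_s = sin 23.44° × sin 0.0° = 0.00000, so δ = +0.000°.
cos h₀ = −tan(-46.2°) tan(+0.000°) = 0.0000, h₀ = 1.5708 rad.
Bracket: h₀ sin ϕ sin δ + cos ϕ cos δ sin h₀ = 1.5708×-0.72176×0.00000 + 0.69214×1.00000×1.00000 = -0.000000 + 0.692140 = 0.692140.
Q̄ = (S_0/π) × [bracket] = (1361/π) × 0.692140 = 299.8 W/m².

Q̄ ≈ 300 W/m²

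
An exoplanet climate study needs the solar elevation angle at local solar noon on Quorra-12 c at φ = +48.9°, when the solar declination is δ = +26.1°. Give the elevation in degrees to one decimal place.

67.2°

At local noon the hour angle is zero, so the zenith angle equals |φ − δ| = |+48.9° − (+26.100°)| = 22.800°.
Elevation = 90° − 22.800° = 67.2°.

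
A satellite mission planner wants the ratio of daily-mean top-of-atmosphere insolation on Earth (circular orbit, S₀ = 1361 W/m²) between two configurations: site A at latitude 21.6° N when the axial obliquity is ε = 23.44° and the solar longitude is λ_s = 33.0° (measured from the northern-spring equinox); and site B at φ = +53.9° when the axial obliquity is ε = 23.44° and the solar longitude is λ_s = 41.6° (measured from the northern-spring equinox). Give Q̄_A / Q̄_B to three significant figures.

— Configuration A (φ=+21.6°):
Solar declination: sin δ = sin ε · sin λ_s = sin 23.44° × sin 33.0° = 0.21665, so δ = +12.512°.
cos H₀ = −tan(+21.6°) tan(+12.512°) = -0.0879, H₀ = 1.6588 rad.
Bracket: H₀ sin φ sin δ + cos φ cos δ sin H₀ = 1.6588×0.36812×0.21665 + 0.92978×0.97625×0.99613 = 0.132295 + 0.904185 = 1.036480.
Q̄ = (S₀/π) × [bracket] = (1361/π) × 1.036480 = 449.02 W/m².
— Configuration B (φ=+53.9°):
Solar declination: sin δ = sin ε · sin λ_s = sin 23.44° × sin 41.6° = 0.26410, so δ = +15.314°.
cos H₀ = −tan(+53.9°) tan(+15.314°) = -0.3755, H₀ = 1.9557 rad.
Bracket: H₀ sin φ sin δ + cos φ cos δ sin H₀ = 1.9557×0.80799×0.26410 + 0.58920×0.96449×0.92682 = 0.417327 + 0.526691 = 0.944018.
Q̄ = (S₀/π) × [bracket] = (1361/π) × 0.944018 = 408.97 W/m².
Ratio Q̄_A / Q̄_B = 449.02 / 408.97 = 1.098.

Q̄_A / Q̄_B ≈ 1.10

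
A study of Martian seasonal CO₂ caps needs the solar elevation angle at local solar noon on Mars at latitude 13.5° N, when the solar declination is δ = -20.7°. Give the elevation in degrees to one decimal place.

At local noon the hour angle is zero, so the zenith angle equals |ϕ − δ| = |+13.5° − (-20.700°)| = 34.200°.
Elevation = 90° − 34.200° = 55.8°.

55.8°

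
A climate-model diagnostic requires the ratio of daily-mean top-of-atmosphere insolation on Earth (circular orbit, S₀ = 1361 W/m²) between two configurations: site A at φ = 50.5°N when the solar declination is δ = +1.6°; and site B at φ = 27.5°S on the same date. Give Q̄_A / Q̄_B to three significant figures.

— Configuration A (φ=+50.5°):
cos H₀ = −tan(+50.5°) tan(+1.600°) = -0.0339, H₀ = 1.6047 rad.
Bracket: H₀ sin φ sin δ + cos φ cos δ sin H₀ = 1.6047×0.77162×0.02792 + 0.63608×0.99961×0.99943 = 0.034571 + 0.635470 = 0.670041.
Q̄ = (S₀/π) × [bracket] = (1361/π) × 0.670041 = 290.27 W/m².
— Configuration B (φ=-27.5°):
cos H₀ = −tan(-27.5°) tan(+1.600°) = 0.0145, H₀ = 1.5563 rad.
Bracket: H₀ sin φ sin δ + cos φ cos δ sin H₀ = 1.5563×-0.46175×0.02792 + 0.88701×0.99961×0.99989 = -0.020064 + 0.886567 = 0.866503.
Q̄ = (S₀/π) × [bracket] = (1361/π) × 0.866503 = 375.39 W/m².
Ratio Q̄_A / Q̄_B = 290.27 / 375.39 = 0.7732.

Q̄_A / Q̄_B ≈ 0.773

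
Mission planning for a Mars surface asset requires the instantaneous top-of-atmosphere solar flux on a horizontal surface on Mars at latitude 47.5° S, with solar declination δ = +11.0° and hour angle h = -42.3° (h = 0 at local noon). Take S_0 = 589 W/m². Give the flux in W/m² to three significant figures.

cos θ_z = sin ϕ sin δ + cos ϕ cos δ cos h = -0.140679 + 0.490507 = 0.349828.
Flux = S_0 · cos θ_z = 589 × 0.349828 = 206.0 W/m².

206 W/m²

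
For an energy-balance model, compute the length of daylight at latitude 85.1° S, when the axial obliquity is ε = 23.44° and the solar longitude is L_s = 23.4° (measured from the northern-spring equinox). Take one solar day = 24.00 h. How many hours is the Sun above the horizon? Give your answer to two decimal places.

0.00 h

Solar declination: sin δ = sin ε · sin L_s = sin 23.44° × sin 23.4° = 0.15798, so δ = +9.090°.
cos h₀ = −tan ϕ · tan δ = 1.8662 ≥ 1, so the Sun never rises (polar night) and h₀ = 0.
Daylight = 2h₀/(2π) × 24.00 h = (0.0000/π) × 24.00 = 0.00 h.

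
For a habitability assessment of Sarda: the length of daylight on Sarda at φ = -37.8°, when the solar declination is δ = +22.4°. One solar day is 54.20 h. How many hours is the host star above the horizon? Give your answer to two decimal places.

cos H₀ = −tan φ · tan δ = −tan(-37.8°) × tan(+22.400°) = 0.3197, so H₀ = 1.2454 rad = 71.35°.
Daylight = 2H₀/(2π) × 54.20 h = (1.2454/π) × 54.20 = 21.49 h.

21.49 h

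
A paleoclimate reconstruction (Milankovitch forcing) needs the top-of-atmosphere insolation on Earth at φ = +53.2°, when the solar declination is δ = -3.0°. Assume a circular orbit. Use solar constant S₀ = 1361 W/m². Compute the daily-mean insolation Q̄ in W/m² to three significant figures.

Q̄ ≈ 231 W/m²

cos H₀ = −tan(+53.2°) tan(-3.000°) = 0.0701, H₀ = 1.5007 rad.
Bracket: H₀ sin φ sin δ + cos φ cos δ sin H₀ = 1.5007×0.80073×-0.05234 + 0.59902×0.99863×0.99754 = -0.062895 + 0.596728 = 0.533833.
Q̄ = (S₀/π) × [bracket] = (1361/π) × 0.533833 = 231.3 W/m².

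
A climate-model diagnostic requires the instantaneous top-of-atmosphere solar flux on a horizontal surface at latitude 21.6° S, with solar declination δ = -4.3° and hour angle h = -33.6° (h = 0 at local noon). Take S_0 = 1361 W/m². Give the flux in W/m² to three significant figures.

cos θ_z = sin ϕ sin δ + cos ϕ cos δ cos h = 0.027602 + 0.772251 = 0.799853.
Flux = S_0 · cos θ_z = 1361 × 0.799853 = 1089 W/m².

1.09e+03 W/m²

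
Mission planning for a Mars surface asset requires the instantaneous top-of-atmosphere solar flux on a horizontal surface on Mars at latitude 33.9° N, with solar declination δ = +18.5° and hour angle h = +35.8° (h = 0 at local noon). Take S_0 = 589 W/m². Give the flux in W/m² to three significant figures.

cos θ_z = sin ϕ sin δ + cos ϕ cos δ cos h = 0.176975 + 0.638405 = 0.815380.
Flux = S_0 · cos θ_z = 589 × 0.815380 = 480.3 W/m².

480 W/m²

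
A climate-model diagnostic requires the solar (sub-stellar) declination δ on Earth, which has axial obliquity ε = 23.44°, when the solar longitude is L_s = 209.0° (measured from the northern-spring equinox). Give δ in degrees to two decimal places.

sin δ = sin ε · sin L_s = sin 23.44° × sin 209.0° = -0.192852.
δ = arcsin(-0.192852) = -11.12°.

δ = -11.12°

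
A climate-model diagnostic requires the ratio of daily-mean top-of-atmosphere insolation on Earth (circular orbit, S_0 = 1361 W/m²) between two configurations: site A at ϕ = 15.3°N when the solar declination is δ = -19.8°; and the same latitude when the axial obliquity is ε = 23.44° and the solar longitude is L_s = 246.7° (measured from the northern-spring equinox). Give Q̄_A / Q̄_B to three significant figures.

Q̄_A / Q̄_B ≈ 1.03

— Configuration A (ϕ=+15.3°):
cos h₀ = −tan(+15.3°) tan(-19.800°) = 0.0985, h₀ = 1.4721 rad.
Bracket: h₀ sin ϕ sin δ + cos ϕ cos δ sin h₀ = 1.4721×0.26387×-0.33874 + 0.96456×0.94088×0.99514 = -0.131581 + 0.903125 = 0.771544.
Q̄ = (S_0/π) × [bracket] = (1361/π) × 0.771544 = 334.25 W/m².
— Configuration B (ϕ=+15.3°):
Solar declination: sin δ = sin ε · sin L_s = sin 23.44° × sin 246.7° = -0.36535, so δ = -21.429°.
cos h₀ = −tan(+15.3°) tan(-21.429°) = 0.1074, h₀ = 1.4632 rad.
Bracket: h₀ sin ϕ sin δ + cos ϕ cos δ sin h₀ = 1.4632×0.26387×-0.36535 + 0.96456×0.93087×0.99422 = -0.141060 + 0.892690 = 0.751630.
Q̄ = (S_0/π) × [bracket] = (1361/π) × 0.751630 = 325.62 W/m².
Ratio Q̄_A / Q̄_B = 334.25 / 325.62 = 1.027.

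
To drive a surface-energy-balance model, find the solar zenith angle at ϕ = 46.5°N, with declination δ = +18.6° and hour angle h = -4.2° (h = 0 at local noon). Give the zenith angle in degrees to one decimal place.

θ_z = 28.1°

cos θ_z = sin ϕ sin δ + cos ϕ cos δ cos h = 0.231365 + 0.650649 = 0.882014.
θ_z = arccos(0.882014) = 28.1°.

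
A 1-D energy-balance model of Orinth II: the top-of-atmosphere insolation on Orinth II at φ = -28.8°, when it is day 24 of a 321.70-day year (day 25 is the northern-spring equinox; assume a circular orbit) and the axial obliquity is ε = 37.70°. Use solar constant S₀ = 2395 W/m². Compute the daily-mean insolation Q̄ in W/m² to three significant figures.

Solar longitude: λ_s = 360° × (24 − 25)/321.70 = -1.119°, i.e. -1.119° + 360° = 358.881°.
sin δ = sin 37.70° × sin 358.881° = -0.01194, so δ = -0.684°.
cos H₀ = −tan(-28.8°) tan(-0.684°) = -0.0066, H₀ = 1.5774 rad.
Bracket: H₀ sin φ sin δ + cos φ cos δ sin H₀ = 1.5774×-0.48175×-0.01194 + 0.87631×0.99993×0.99998 = 0.009073 + 0.876231 = 0.885304.
Q̄ = (S₀/π) × [bracket] = (2395/π) × 0.885304 = 674.9 W/m².

Q̄ ≈ 675 W/m²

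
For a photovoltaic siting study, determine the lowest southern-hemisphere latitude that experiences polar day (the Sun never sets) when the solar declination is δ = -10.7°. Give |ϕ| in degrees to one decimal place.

|ϕ| = 79.3°

Polar day requires cos h₀ = −tan ϕ tan δ ≤ −1, i.e. tan ϕ tan δ ≥ 1.
The boundary is |tan ϕ| · |tan δ| = 1, so |ϕ| = 90° − |δ| = 90° − 10.7° = 79.3° in the southern hemisphere.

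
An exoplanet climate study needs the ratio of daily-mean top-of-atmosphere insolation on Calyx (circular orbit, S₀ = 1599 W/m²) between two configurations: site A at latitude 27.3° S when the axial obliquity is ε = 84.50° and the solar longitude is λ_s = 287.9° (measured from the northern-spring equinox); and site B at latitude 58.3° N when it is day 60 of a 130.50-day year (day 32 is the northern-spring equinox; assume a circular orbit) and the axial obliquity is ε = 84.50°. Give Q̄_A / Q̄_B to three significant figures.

Q̄_A / Q̄_B ≈ 0.526

— Configuration A (φ=-27.3°):
Solar declination: sin δ = sin ε · sin λ_s = sin 84.50° × sin 287.9° = -0.94721, so δ = -71.301°.
cos H₀ = −tan(-27.3°) tan(-71.301°) = -1.5249 ≤ −1 ⇒ polar day, H₀ = π.
Bracket: H₀ sin φ sin δ + cos φ cos δ sin H₀ = 3.1416×-0.45865×-0.94721 + 0.88862×0.32060×0.00000 = 1.364830 + 0.000000 = 1.364830.
Q̄ = (S₀/π) × [bracket] = (1599/π) × 1.364830 = 694.67 W/m².
— Configuration B (φ=+58.3°):
Solar longitude: λ_s = 360° × (60 − 32)/130.50 = 77.241°.
sin δ = sin 84.50° × sin 77.241° = 0.97082, so δ = +76.124°.
cos H₀ = −tan(+58.3°) tan(+76.124°) = -6.5546 ≤ −1 ⇒ polar day, H₀ = π.
Bracket: H₀ sin φ sin δ + cos φ cos δ sin H₀ = 3.1416×0.85081×0.97082 + 0.52547×0.23981×0.00000 = 2.594909 + 0.000000 = 2.594909.
Q̄ = (S₀/π) × [bracket] = (1599/π) × 2.594909 = 1320.8 W/m².
Ratio Q̄_A / Q̄_B = 694.67 / 1320.8 = 0.5259.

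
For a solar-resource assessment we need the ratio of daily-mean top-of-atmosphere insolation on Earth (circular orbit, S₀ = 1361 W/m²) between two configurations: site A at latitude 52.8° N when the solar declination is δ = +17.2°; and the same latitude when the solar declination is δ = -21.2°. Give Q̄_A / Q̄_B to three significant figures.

— Configuration A (φ=+52.8°):
cos H₀ = −tan(+52.8°) tan(+17.200°) = -0.4078, H₀ = 1.9909 rad.
Bracket: H₀ sin φ sin δ + cos φ cos δ sin H₀ = 1.9909×0.79653×0.29571 + 0.60460×0.95528×0.91306 = 0.468940 + 0.527349 = 0.996289.
Q̄ = (S₀/π) × [bracket] = (1361/π) × 0.996289 = 431.61 W/m².
— Configuration B (φ=+52.8°):
cos H₀ = −tan(+52.8°) tan(-21.200°) = 0.5110, H₀ = 1.0344 rad.
Bracket: H₀ sin φ sin δ + cos φ cos δ sin H₀ = 1.0344×0.79653×-0.36162 + 0.60460×0.93232×0.85958 = -0.297950 + 0.484529 = 0.186579.
Q̄ = (S₀/π) × [bracket] = (1361/π) × 0.186579 = 80.830 W/m².
Ratio Q̄_A / Q̄_B = 431.61 / 80.830 = 5.340.

Q̄_A / Q̄_B ≈ 5.34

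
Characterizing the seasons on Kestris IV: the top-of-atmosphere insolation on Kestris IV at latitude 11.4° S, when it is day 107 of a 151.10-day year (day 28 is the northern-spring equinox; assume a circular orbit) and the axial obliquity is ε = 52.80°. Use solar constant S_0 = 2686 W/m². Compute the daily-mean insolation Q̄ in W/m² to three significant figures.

Solar longitude: L_s = 360° × (107 − 28)/151.10 = 188.220°.
sin δ = sin 52.80° × sin 188.220° = -0.11388, so δ = -6.539°.
cos h₀ = −tan(-11.4°) tan(-6.539°) = -0.0231, h₀ = 1.5939 rad.
Bracket: h₀ sin ϕ sin δ + cos ϕ cos δ sin h₀ = 1.5939×-0.19766×-0.11388 + 0.98027×0.99349×0.99973 = 0.035878 + 0.973625 = 1.009503.
Q̄ = (S_0/π) × [bracket] = (2686/π) × 1.009503 = 863.1 W/m².

Q̄ ≈ 863 W/m²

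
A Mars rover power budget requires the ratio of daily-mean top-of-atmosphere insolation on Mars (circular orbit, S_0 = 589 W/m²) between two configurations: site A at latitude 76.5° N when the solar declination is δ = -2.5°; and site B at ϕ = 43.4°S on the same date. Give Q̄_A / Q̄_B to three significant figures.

Q̄_A / Q̄_B ≈ 0.220

— Configuration A (ϕ=+76.5°):
cos h₀ = −tan(+76.5°) tan(-2.500°) = 0.1819, h₀ = 1.3879 rad.
Bracket: h₀ sin ϕ sin δ + cos ϕ cos δ sin h₀ = 1.3879×0.97237×-0.04362 + 0.23345×0.99905×0.98332 = -0.058867 + 0.229338 = 0.170471.
Q̄ = (S_0/π) × [bracket] = (589/π) × 0.170471 = 31.961 W/m².
— Configuration B (ϕ=-43.4°):
cos h₀ = −tan(-43.4°) tan(-2.500°) = -0.0413, h₀ = 1.6121 rad.
Bracket: h₀ sin ϕ sin δ + cos ϕ cos δ sin h₀ = 1.6121×-0.68709×-0.04362 + 0.72657×0.99905×0.99915 = 0.048316 + 0.725263 = 0.773579.
Q̄ = (S_0/π) × [bracket] = (589/π) × 0.773579 = 145.03 W/m².
Ratio Q̄_A / Q̄_B = 31.961 / 145.03 = 0.2204.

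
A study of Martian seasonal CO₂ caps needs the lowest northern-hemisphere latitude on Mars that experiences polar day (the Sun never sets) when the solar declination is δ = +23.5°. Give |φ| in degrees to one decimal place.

Polar day requires cos H₀ = −tan φ tan δ ≤ −1, i.e. tan φ tan δ ≥ 1.
The boundary is |tan φ| · |tan δ| = 1, so |φ| = 90° − |δ| = 90° − 23.5° = 66.5° in the northern hemisphere.

|φ| = 66.5°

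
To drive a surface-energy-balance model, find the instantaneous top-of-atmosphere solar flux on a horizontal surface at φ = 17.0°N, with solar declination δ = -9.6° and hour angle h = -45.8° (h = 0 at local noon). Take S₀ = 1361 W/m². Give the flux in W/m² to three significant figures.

828 W/m²

cos θ_z = sin φ sin δ + cos φ cos δ cos h = -0.048758 + 0.657366 = 0.608608.
Flux = S₀ · cos θ_z = 1361 × 0.608608 = 828.3 W/m².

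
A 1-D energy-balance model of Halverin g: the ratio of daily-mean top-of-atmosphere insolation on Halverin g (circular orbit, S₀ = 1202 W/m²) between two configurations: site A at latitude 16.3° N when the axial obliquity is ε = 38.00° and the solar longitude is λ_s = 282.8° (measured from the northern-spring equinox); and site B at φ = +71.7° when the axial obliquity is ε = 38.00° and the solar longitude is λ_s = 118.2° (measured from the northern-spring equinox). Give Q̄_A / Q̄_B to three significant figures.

— Configuration A (φ=+16.3°):
Solar declination: sin δ = sin ε · sin λ_s = sin 38.00° × sin 282.8° = -0.60036, so δ = -36.896°.
cos H₀ = −tan(+16.3°) tan(-36.896°) = 0.2195, H₀ = 1.3495 rad.
Bracket: H₀ sin φ sin δ + cos φ cos δ sin H₀ = 1.3495×0.28067×-0.60036 + 0.95981×0.79973×0.97561 = -0.227395 + 0.748867 = 0.521472.
Q̄ = (S₀/π) × [bracket] = (1202/π) × 0.521472 = 199.52 W/m².
— Configuration B (φ=+71.7°):
Solar declination: sin δ = sin ε · sin λ_s = sin 38.00° × sin 118.2° = 0.54258, so δ = +32.860°.
cos H₀ = −tan(+71.7°) tan(+32.860°) = -1.9531 ≤ −1 ⇒ polar day, H₀ = π.
Bracket: H₀ sin φ sin δ + cos φ cos δ sin H₀ = 3.1416×0.94943×0.54258 + 0.31399×0.84000×0.00000 = 1.618369 + 0.000000 = 1.618369.
Q̄ = (S₀/π) × [bracket] = (1202/π) × 1.618369 = 619.20 W/m².
Ratio Q̄_A / Q̄_B = 199.52 / 619.20 = 0.3222.

Q̄_A / Q̄_B ≈ 0.322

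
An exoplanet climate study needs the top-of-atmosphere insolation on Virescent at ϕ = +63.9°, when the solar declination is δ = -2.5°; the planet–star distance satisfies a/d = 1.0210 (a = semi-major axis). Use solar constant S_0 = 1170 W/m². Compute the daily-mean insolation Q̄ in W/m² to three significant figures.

cos h₀ = −tan(+63.9°) tan(-2.500°) = 0.0891, h₀ = 1.4816 rad.
Bracket: h₀ sin ϕ sin δ + cos ϕ cos δ sin h₀ = 1.4816×0.89803×-0.04362 + 0.43994×0.99905×0.99602 = -0.058037 + 0.437773 = 0.379736.
Inverse-square distance factor (a/d)² = 1.0210² = 1.042441.
Q̄ = (S_0/π) × 1.042441 × [bracket] = (1170/π) × 1.042441 × 0.379736 = 147.4 W/m².

Q̄ ≈ 147 W/m²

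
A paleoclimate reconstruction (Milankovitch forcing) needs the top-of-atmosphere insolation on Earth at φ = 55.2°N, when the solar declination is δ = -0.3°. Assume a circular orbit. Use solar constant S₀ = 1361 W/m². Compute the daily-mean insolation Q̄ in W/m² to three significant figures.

cos H₀ = −tan(+55.2°) tan(-0.300°) = 0.0075, H₀ = 1.5633 rad.
Bracket: H₀ sin φ sin δ + cos φ cos δ sin H₀ = 1.5633×0.82115×-0.00524 + 0.57071×0.99999×0.99997 = -0.006727 + 0.570687 = 0.563960.
Q̄ = (S₀/π) × [bracket] = (1361/π) × 0.563960 = 244.3 W/m².

Q̄ ≈ 244 W/m²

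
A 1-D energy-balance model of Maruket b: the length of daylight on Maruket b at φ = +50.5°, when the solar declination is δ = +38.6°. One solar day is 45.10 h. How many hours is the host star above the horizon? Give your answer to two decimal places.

cos H₀ = −tan φ · tan δ = −tan(+50.5°) × tan(+38.600°) = -0.9684, so H₀ = 2.8895 rad = 165.56°.
Daylight = 2H₀/(2π) × 45.10 h = (2.8895/π) × 45.10 = 41.48 h.

41.48 h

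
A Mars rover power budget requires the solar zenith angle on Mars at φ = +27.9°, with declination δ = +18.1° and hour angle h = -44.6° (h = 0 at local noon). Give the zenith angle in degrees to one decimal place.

cos θ_z = sin φ sin δ + cos φ cos δ cos h = 0.145375 + 0.598125 = 0.743500.
θ_z = arccos(0.743500) = 42.0°.

θ_z = 42.0°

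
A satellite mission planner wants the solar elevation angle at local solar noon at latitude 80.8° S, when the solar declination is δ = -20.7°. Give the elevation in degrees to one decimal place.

At local noon the hour angle is zero, so the zenith angle equals |φ − δ| = |-80.8° − (-20.700°)| = 60.100°.
Elevation = 90° − 60.100° = 29.9°.

29.9°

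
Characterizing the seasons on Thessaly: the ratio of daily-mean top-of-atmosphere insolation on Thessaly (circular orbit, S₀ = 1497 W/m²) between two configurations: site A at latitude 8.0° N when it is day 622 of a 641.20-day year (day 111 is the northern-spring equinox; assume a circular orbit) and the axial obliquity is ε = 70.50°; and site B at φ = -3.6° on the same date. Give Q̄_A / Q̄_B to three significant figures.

Q̄_A / Q̄_B ≈ 0.476

— Configuration A (φ=+8.0°):
Solar longitude: λ_s = 360° × (622 − 111)/641.20 = 286.900°.
sin δ = sin 70.50° × sin 286.900° = -0.90193, so δ = -64.413°.
cos H₀ = −tan(+8.0°) tan(-64.413°) = 0.2935, H₀ = 1.2729 rad.
Bracket: H₀ sin φ sin δ + cos φ cos δ sin H₀ = 1.2729×0.13917×-0.90193 + 0.99027×0.43187×0.95596 = -0.159776 + 0.408833 = 0.249057.
Q̄ = (S₀/π) × [bracket] = (1497/π) × 0.249057 = 118.68 W/m².
— Configuration B (φ=-3.6°):
cos H₀ = −tan(-3.6°) tan(-64.413°) = -0.1314, H₀ = 1.7026 rad.
Bracket: H₀ sin φ sin δ + cos φ cos δ sin H₀ = 1.7026×-0.06279×-0.90193 + 0.99803×0.43187×0.99133 = 0.096422 + 0.427282 = 0.523704.
Q̄ = (S₀/π) × [bracket] = (1497/π) × 0.523704 = 249.55 W/m².
Ratio Q̄_A / Q̄_B = 118.68 / 249.55 = 0.4756.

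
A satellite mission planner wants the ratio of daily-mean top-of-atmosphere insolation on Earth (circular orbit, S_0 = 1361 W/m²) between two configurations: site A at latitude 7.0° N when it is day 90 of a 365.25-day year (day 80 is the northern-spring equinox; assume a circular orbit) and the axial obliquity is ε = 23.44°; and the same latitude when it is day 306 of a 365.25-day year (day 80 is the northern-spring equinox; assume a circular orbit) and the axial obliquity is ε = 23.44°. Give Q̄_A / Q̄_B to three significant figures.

Q̄_A / Q̄_B ≈ 1.11

— Configuration A (ϕ=+7.0°):
Solar longitude: L_s = 360° × (90 − 80)/365.25 = 9.856°.
sin δ = sin 23.44° × sin 9.856° = 0.06809, so δ = +3.904°.
cos h₀ = −tan(+7.0°) tan(+3.904°) = -0.0084, h₀ = 1.5792 rad.
Bracket: h₀ sin ϕ sin δ + cos ϕ cos δ sin h₀ = 1.5792×0.12187×0.06809 + 0.99255×0.99768×0.99996 = 0.013104 + 0.990208 = 1.003312.
Q̄ = (S_0/π) × [bracket] = (1361/π) × 1.003312 = 434.65 W/m².
— Configuration B (ϕ=+7.0°):
Solar longitude: L_s = 360° × (306 − 80)/365.25 = 222.752°.
sin δ = sin 23.44° × sin 222.752° = -0.27003, so δ = -15.666°.
cos h₀ = −tan(+7.0°) tan(-15.666°) = 0.0344, h₀ = 1.5364 rad.
Bracket: h₀ sin ϕ sin δ + cos ϕ cos δ sin h₀ = 1.5364×0.12187×-0.27003 + 0.99255×0.96285×0.99941 = -0.050561 + 0.955113 = 0.904552.
Q̄ = (S_0/π) × [bracket] = (1361/π) × 0.904552 = 391.87 W/m².
Ratio Q̄_A / Q̄_B = 434.65 / 391.87 = 1.109.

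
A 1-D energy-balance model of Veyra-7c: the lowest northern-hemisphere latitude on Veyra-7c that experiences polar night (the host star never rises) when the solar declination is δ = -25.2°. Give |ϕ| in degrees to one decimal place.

Polar night requires cos h₀ = −tan ϕ tan δ ≥ 1, i.e. tan ϕ tan δ ≤ −1.
The boundary is |tan ϕ| · |tan δ| = 1, so |ϕ| = 90° − |δ| = 90° − 25.2° = 64.8° in the northern hemisphere.

|ϕ| = 64.8°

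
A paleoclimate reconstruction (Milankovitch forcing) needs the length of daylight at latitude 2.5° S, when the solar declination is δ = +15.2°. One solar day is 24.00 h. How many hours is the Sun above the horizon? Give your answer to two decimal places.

11.91 h

cos H₀ = −tan φ · tan δ = −tan(-2.5°) × tan(+15.200°) = 0.0119, so H₀ = 1.5589 rad = 89.32°.
Daylight = 2H₀/(2π) × 24.00 h = (1.5589/π) × 24.00 = 11.91 h.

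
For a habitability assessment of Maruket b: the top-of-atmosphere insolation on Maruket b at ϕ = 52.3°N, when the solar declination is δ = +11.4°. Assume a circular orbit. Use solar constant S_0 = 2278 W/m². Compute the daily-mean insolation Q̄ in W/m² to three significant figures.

Q̄ ≈ 628 W/m²

cos h₀ = −tan(+52.3°) tan(+11.400°) = -0.2609, h₀ = 1.8347 rad.
Bracket: h₀ sin ϕ sin δ + cos ϕ cos δ sin h₀ = 1.8347×0.79122×0.19766 + 0.61153×0.98027×0.96537 = 0.286933 + 0.578705 = 0.865638.
Q̄ = (S_0/π) × [bracket] = (2278/π) × 0.865638 = 627.7 W/m².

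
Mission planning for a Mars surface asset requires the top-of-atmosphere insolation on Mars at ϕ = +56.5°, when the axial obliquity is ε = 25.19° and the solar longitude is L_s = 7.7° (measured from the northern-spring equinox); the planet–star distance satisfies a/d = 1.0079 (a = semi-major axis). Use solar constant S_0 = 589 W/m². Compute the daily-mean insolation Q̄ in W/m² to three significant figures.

Solar declination: sin δ = sin ε · sin L_s = sin 25.19° × sin 7.7° = 0.05703, so δ = +3.269°.
cos h₀ = −tan(+56.5°) tan(+3.269°) = -0.0863, h₀ = 1.6572 rad.
Bracket: h₀ sin ϕ sin δ + cos ϕ cos δ sin h₀ = 1.6572×0.83389×0.05703 + 0.55194×0.99837×0.99627 = 0.078811 + 0.548985 = 0.627796.
Inverse-square distance factor (a/d)² = 1.0079² = 1.015862.
Q̄ = (S_0/π) × 1.015862 × [bracket] = (589/π) × 1.015862 × 0.627796 = 119.6 W/m².

Q̄ ≈ 120 W/m²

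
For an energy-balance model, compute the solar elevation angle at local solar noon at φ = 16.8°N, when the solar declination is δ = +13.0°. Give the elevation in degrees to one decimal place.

At local noon the hour angle is zero, so the zenith angle equals |φ − δ| = |+16.8° − (+13.000°)| = 3.800°.
Elevation = 90° − 3.800° = 86.2°.

86.2°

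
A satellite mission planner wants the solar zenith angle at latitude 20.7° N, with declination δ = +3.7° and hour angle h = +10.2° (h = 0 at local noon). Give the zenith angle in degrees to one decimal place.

θ_z = 19.7°

cos θ_z = sin φ sin δ + cos φ cos δ cos h = 0.022811 + 0.918741 = 0.941552.
θ_z = arccos(0.941552) = 19.7°.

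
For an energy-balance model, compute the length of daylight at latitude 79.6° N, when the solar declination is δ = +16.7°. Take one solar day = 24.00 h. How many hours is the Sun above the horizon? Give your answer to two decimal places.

Sunrise equation: cos H₀ = −tan φ · tan δ = -1.6346 ≤ −1, so the Sun never sets (polar day) and H₀ = π.
Daylight = 2H₀/(2π) × 24.00 h = (3.1416/π) × 24.00 = 24.00 h.

24.00 h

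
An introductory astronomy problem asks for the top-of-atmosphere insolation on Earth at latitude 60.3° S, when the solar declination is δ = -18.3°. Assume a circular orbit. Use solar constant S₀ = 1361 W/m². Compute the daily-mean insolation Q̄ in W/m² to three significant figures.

cos H₀ = −tan(-60.3°) tan(-18.300°) = -0.5798, H₀ = 2.1893 rad.
Bracket: H₀ sin φ sin δ + cos φ cos δ sin H₀ = 2.1893×-0.86863×-0.31399 + 0.49546×0.94943×0.81475 = 0.597112 + 0.383262 = 0.980374.
Q̄ = (S₀/π) × [bracket] = (1361/π) × 0.980374 = 424.7 W/m².

Q̄ ≈ 425 W/m²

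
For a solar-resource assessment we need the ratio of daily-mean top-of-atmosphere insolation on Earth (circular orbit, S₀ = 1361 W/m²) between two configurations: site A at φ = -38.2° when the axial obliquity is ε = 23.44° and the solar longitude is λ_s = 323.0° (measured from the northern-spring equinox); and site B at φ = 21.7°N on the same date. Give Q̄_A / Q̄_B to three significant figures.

Q̄_A / Q̄_B ≈ 1.32

— Configuration A (φ=-38.2°):
Solar declination: sin δ = sin ε · sin λ_s = sin 23.44° × sin 323.0° = -0.23940, so δ = -13.851°.
cos H₀ = −tan(-38.2°) tan(-13.851°) = -0.1940, H₀ = 1.7661 rad.
Bracket: H₀ sin φ sin δ + cos φ cos δ sin H₀ = 1.7661×-0.61841×-0.23940 + 0.78586×0.97092×0.98100 = 0.261466 + 0.748510 = 1.009976.
Q̄ = (S₀/π) × [bracket] = (1361/π) × 1.009976 = 437.54 W/m².
— Configuration B (φ=+21.7°):
cos H₀ = −tan(+21.7°) tan(-13.851°) = 0.0981, H₀ = 1.4725 rad.
Bracket: H₀ sin φ sin δ + cos φ cos δ sin H₀ = 1.4725×0.36975×-0.23940 + 0.92913×0.97092×0.99517 = -0.130343 + 0.897754 = 0.767411.
Q̄ = (S₀/π) × [bracket] = (1361/π) × 0.767411 = 332.46 W/m².
Ratio Q̄_A / Q̄_B = 437.54 / 332.46 = 1.316.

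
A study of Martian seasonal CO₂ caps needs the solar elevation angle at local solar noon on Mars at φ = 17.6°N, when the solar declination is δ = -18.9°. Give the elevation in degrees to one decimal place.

53.5°

At local noon the hour angle is zero, so the zenith angle equals |φ − δ| = |+17.6° − (-18.900°)| = 36.500°.
Elevation = 90° − 36.500° = 53.5°.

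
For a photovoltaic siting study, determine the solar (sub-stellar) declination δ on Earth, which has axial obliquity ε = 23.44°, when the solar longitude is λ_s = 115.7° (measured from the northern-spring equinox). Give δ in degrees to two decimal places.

sin δ = sin ε · sin λ_s = sin 23.44° × sin 115.7° = 0.358438.
δ = arcsin(0.358438) = +21.00°.

δ = +21.00°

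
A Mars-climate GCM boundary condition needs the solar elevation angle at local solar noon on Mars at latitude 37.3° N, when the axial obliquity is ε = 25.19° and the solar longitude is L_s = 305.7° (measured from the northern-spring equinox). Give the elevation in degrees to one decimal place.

32.5°

Solar declination: sin δ = sin ε · sin L_s = sin 25.19° × sin 305.7° = -0.34564, so δ = -20.221°.
At local noon the hour angle is zero, so the zenith angle equals |ϕ − δ| = |+37.3° − (-20.221°)| = 57.521°.
Elevation = 90° − 57.521° = 32.5°.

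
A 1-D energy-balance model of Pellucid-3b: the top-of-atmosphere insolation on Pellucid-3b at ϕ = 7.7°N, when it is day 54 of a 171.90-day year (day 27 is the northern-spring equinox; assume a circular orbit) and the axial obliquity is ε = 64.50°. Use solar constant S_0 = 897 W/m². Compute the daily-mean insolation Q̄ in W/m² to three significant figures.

Solar longitude: L_s = 360° × (54 − 27)/171.90 = 56.545°.
sin δ = sin 64.50° × sin 56.545° = 0.75304, so δ = +48.854°.
cos h₀ = −tan(+7.7°) tan(+48.854°) = -0.1547, h₀ = 1.7262 rad.
Bracket: h₀ sin ϕ sin δ + cos ϕ cos δ sin h₀ = 1.7262×0.13399×0.75304 + 0.99098×0.65797×0.98796 = 0.174173 + 0.644185 = 0.818358.
Q̄ = (S_0/π) × [bracket] = (897/π) × 0.818358 = 233.7 W/m².

Q̄ ≈ 234 W/m²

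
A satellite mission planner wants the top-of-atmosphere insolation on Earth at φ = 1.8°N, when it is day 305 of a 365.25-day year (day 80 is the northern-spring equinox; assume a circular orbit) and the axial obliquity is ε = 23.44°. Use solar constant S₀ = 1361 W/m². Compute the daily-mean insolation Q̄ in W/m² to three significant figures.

Solar longitude: λ_s = 360° × (305 − 80)/365.25 = 221.766°.
sin δ = sin 23.44° × sin 221.766° = -0.26496, so δ = -15.365°.
cos H₀ = −tan(+1.8°) tan(-15.365°) = 0.0086, H₀ = 1.5622 rad.
Bracket: H₀ sin φ sin δ + cos φ cos δ sin H₀ = 1.5622×0.03141×-0.26496 + 0.99951×0.96426×0.99996 = -0.013001 + 0.963749 = 0.950748.
Q̄ = (S₀/π) × [bracket] = (1361/π) × 0.950748 = 411.9 W/m².

Q̄ ≈ 412 W/m²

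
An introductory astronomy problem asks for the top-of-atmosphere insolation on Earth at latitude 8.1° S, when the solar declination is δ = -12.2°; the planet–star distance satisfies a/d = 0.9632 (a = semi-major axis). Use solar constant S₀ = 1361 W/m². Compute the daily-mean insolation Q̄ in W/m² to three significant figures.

Q̄ ≈ 408 W/m²

cos H₀ = −tan(-8.1°) tan(-12.200°) = -0.0308, H₀ = 1.6016 rad.
Bracket: H₀ sin φ sin δ + cos φ cos δ sin H₀ = 1.6016×-0.14090×-0.21132 + 0.99002×0.97742×0.99953 = 0.047688 + 0.967211 = 1.014899.
Inverse-square distance factor (a/d)² = 0.9632² = 0.927754.
Q̄ = (S₀/π) × 0.927754 × [bracket] = (1361/π) × 0.927754 × 1.014899 = 407.9 W/m².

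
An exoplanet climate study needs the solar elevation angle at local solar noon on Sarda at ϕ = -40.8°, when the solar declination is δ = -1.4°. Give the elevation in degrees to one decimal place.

50.6°

At local noon the hour angle is zero, so the zenith angle equals |ϕ − δ| = |-40.8° − (-1.400°)| = 39.400°.
Elevation = 90° − 39.400° = 50.6°.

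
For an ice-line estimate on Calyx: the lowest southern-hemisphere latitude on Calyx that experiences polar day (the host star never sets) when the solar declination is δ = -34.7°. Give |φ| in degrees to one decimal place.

|φ| = 55.3°

Polar day requires cos H₀ = −tan φ tan δ ≤ −1, i.e. tan φ tan δ ≥ 1.
The boundary is |tan φ| · |tan δ| = 1, so |φ| = 90° − |δ| = 90° − 34.7° = 55.3° in the southern hemisphere.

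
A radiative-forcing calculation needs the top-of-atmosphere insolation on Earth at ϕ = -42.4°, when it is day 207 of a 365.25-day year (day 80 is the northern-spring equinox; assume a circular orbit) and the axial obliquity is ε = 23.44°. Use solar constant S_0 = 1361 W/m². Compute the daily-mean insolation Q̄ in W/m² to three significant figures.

Q̄ ≈ 168 W/m²

Solar longitude: L_s = 360° × (207 − 80)/365.25 = 125.175°.
sin δ = sin 23.44° × sin 125.175° = 0.32515, so δ = +18.975°.
cos h₀ = −tan(-42.4°) tan(+18.975°) = 0.3140, h₀ = 1.2514 rad.
Bracket: h₀ sin ϕ sin δ + cos ϕ cos δ sin h₀ = 1.2514×-0.67430×0.32515 + 0.73846×0.94566×0.94943 = -0.274368 + 0.663017 = 0.388649.
Q̄ = (S_0/π) × [bracket] = (1361/π) × 0.388649 = 168.4 W/m².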